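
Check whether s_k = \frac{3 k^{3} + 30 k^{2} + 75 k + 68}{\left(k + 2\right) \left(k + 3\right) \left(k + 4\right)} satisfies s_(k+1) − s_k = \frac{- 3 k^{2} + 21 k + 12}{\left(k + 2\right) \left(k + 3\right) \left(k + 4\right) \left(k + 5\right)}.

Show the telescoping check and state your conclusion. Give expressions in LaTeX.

Valid — Δs_k = t_k.

s_(k+1) = (75*k + 3*(k + 1)**3 + 30*(k + 1)**2 + 143)/((k + 3)*(k + 4)*(k + 5))
s_(k+1) − s_k = 3*(-k**2 + 7*k + 4)/(k**4 + 14*k**3 + 71*k**2 + 154*k + 120)
(s_(k+1) − s_k) − t_k = 0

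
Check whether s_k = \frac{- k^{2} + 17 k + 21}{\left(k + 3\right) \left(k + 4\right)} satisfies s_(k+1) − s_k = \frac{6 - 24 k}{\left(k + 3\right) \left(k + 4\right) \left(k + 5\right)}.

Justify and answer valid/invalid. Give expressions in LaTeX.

s_(k+1) = (17*k - (k + 1)**2 + 38)/((k + 4)*(k + 5))
s_(k+1) − s_k = 6*(1 - 4*k)/(k**3 + 12*k**2 + 47*k + 60)
(s_(k+1) − s_k) − t_k = 0

Valid — Δs_k = t_k.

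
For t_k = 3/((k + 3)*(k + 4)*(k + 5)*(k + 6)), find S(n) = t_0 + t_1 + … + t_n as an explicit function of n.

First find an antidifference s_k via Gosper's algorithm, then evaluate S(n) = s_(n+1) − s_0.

Ratio r(k) = (k + 3)/(k + 7).
Factor: A=k + 3; B=k + 7; C=1.
Solve (k + 3)·f(k+1) − (k + 6)·f(k) = 1.
Bound: deg f ≤ 3.
Coefficient equations give f(k) = k*(k**2 + 12*k + 47)/180.
R(k) = B(k−1)·f(k)/C(k) = k*(k + 6)*(k**2 + 12*k + 47)/180; s_k = R·t_k = k*(k**2 + 12*k + 47)/(60*(k + 3)*(k + 4)*(k + 5)).
Δs = 3/(k**4 + 18*k**3 + 119*k**2 + 342*k + 360), as required.
s_(n+1) = (n**3 + 15*n**2 + 74*n + 60)/(60*(n**3 + 15*n**2 + 74*n + 120)) and s_(0) = 0, so S(n) = (n**3 + 15*n**2 + 74*n + 60)/(60*(n**3 + 15*n**2 + 74*n + 120)).

S(n) = (n**3 + 15*n**2 + 74*n + 60)/(60*(n**3 + 15*n**2 + 74*n + 120))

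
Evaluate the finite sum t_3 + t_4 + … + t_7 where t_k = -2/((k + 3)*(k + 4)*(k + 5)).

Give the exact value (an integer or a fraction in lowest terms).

Σ = -5/308

Step 1: r(k) = (k + 3)/(k + 6).
Gosper form: A/B · C(k+1)/C(k) with A=k + 3, B=k + 6, C=1.
Set up (k + 3)·f(k+1) − (k + 5)·f(k) − (1) = 0.
d = 2 from the (1,1,0) case.
A polynomial solution: f(k) = k*(k + 7)/24.
Get s_k = R·t_k = k*(-k - 7)/(12*(k + 3)*(k + 4)) with R(k) = B(k−1)f(k)/C(k) = k*(k + 5)*(k + 7)/24.
s_(k+1) − s_k = -2/(k**3 + 12*k**2 + 47*k + 60) = t_k.
Σ_(k=3)^(7) t_k = s_(8) − s_(3) = -5/66 − (-5/84) = -5/308.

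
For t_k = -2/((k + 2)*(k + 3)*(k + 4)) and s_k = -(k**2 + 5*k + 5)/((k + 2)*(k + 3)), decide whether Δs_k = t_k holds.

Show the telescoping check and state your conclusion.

valid (s_(k+1) − s_k reduces to t_k)

s_(k+1) = (-5*k - (k + 1)**2 - 10)/((k + 3)*(k + 4))
s_(k+1) − s_k = -2/(k**3 + 9*k**2 + 26*k + 24)
(s_(k+1) − s_k) − t_k = 0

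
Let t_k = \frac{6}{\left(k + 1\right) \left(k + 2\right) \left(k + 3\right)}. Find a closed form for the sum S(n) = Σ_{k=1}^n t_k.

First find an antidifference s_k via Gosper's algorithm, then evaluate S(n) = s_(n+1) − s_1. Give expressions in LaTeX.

The ratio is (k + 1)/(k + 4).
Normal form (A,B,C) = (k + 1, k + 4, 1).
Solve (k + 1)·f(k+1) − (k + 3)·f(k) = 1.
deg f ≤ 2 (via 1,1,0).
A polynomial solution: f(k) = k*(k + 3)/4.
Certificate R = B(k−1)f/C = k*(k + 3)**2/4 gives s_k = 3*k*(k + 3)/(2*(k + 1)*(k + 2)).
Verify: 6/(k**3 + 6*k**2 + 11*k + 6) matches t_k.
Σ_(k=1)^n t_k = s_(n+1) − s_(1) = (3*(n**2 + 5*n + 4)/(2*(n**2 + 5*n + 6))) − (1), i.e. n*(n + 5)/(2*(n**2 + 5*n + 6)).

S(n) = \frac{n \left(n + 5\right)}{2 \left(n^{2} + 5 n + 6\right)}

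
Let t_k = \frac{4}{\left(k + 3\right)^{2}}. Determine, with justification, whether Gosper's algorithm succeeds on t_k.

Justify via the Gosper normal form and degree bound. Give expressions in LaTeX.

No. Not Gosper-summable.

Ratio r(k) = (k + 3)**2/(k + 4)**2.
Take A(k)=k**2 + 6*k + 9, B(k)=k**2 + 8*k + 16, C(k)=1.
Set up (k**2 + 6*k + 9)·f(k+1) − (k**2 + 6*k + 9)·f(k) − (1) = 0.
From deg A=2, deg B=2, deg C=0: d=0.
f = c0 ⇒ A·f(k+1) − B(k−1)·f(k) − C = -1. The system {-1 = 0} is inconsistent; no antidifference.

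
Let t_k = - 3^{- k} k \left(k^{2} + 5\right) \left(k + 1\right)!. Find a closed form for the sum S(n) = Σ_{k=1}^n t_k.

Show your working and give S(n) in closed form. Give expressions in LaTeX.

t_(k+1)/t_k = (k + 1)*(k + 2)*((k + 1)**2 + 5)/(3*k*(k**2 + 5)).
Take A(k)=k/3 + 2/3, B(k)=1, C(k)=k**3 + 5*k.
f must satisfy (k/3 + 2/3)·f(k+1) − (1)·f(k) = k**3 + 5*k.
From deg A=1, deg B=0, deg C=3: d=2.
A polynomial solution: f(k) = 3*k*(k - 1).
Certificate R = B(k−1)f/C = 3*(k - 1)/(k**2 + 5) gives s_k = -3**(1 - k)*k*(k - 1)*factorial(k + 1).
Check: Δs_k = -k*(k**2 + 5)*factorial(k + 1)/3**k. ✓
s_(n+1) = -n*(n + 1)*factorial(n + 2)/3**n and s_(1) = 0, so S(n) = -n*(n + 1)*factorial(n + 2)/3**n.

S(n) = - 3^{- n} n \left(n + 1\right) \left(n + 2\right)!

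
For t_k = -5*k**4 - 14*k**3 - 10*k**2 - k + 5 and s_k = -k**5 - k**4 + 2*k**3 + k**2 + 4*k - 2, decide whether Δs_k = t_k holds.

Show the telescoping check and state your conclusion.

valid (s_(k+1) − s_k reduces to t_k)

s_(k+1) = -k**5 - 6*k**4 - 12*k**3 - 9*k**2 + 3*k + 3
s_(k+1) − s_k = -5*k**4 - 14*k**3 - 10*k**2 - k + 5
(s_(k+1) − s_k) − t_k = 0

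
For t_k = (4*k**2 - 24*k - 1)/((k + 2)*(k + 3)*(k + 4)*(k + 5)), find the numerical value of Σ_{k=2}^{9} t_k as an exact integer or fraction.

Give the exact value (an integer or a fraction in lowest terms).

Ratio r(k) = (4*k**3 - 8*k**2 - 53*k - 42)/(4*k**3 - 145*k - 6).
So A=k + 2 and B=k + 6, with C=k**2 - 6*k - 1/4.
Need (k + 2)·f(k+1) − (k + 5)·f(k) = k**2 - 6*k - 1/4.
deg f ≤ 3 (via 1,1,2).
A polynomial solution: f(k) = k*(k**2 - 87*k + 74)/96.
R(k) = B(k−1)·f(k)/C(k) = k*(k + 5)*(k**2 - 87*k + 74)/(24*(4*k**2 - 24*k - 1)); s_k = R·t_k = k*(k**2 - 87*k + 74)/(24*(k + 2)*(k + 3)*(k + 4)).
Δs = (4*k**2 - 24*k - 1)/(k**4 + 14*k**3 + 71*k**2 + 154*k + 120), as required.
Σ_(k=2)^(9) t_k = s_(10) − s_(2) = -145/1092 − (-1/15) = -361/5460.

Σ = -361/5460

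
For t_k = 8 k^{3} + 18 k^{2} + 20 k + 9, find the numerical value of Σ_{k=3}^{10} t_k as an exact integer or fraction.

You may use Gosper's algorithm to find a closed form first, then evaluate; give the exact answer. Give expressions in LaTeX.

t_(k+1)/t_k = (8*k**3 + 42*k**2 + 80*k + 55)/(8*k**3 + 18*k**2 + 20*k + 9).
Gosper form: A/B · C(k+1)/C(k) with A=1, B=1, C=k**3 + 9*k**2/4 + 5*k/2 + 9/8.
f must satisfy (1)·f(k+1) − (1)·f(k) = k**3 + 9*k**2/4 + 5*k/2 + 9/8.
d = 4 from the (0,0,3) case.
Solve for f: f(k) = k*(2*k**3 + 2*k**2 + 3*k + 2)/8 (degree 4 ≤ 4).
R(k) = B(k−1)·f(k)/C(k) = k*(2*k**3 + 2*k**2 + 3*k + 2)/(8*k**3 + 18*k**2 + 20*k + 9); s_k = R·t_k = k*(2*k**3 + 2*k**2 + 3*k + 2).
s_(k+1) − s_k = 8*k**3 + 18*k**2 + 20*k + 9 = t_k.
Evaluate s at k=11 and k=3: 32329 and 249; difference 32080.

Σ = 32080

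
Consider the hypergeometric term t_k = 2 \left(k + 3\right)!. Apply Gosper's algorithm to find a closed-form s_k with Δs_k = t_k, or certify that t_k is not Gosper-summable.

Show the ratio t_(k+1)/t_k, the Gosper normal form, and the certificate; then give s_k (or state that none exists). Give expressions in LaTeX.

no hypergeometric antidifference exists

r(k) = k + 4 after simplifying.
A = k + 4, B = 1, C = 1.
f must satisfy (k + 4)·f(k+1) − (1)·f(k) = 1.
deg f ≤ -1 (via 1,0,0).
Bound -1 < 0, so the key equation has no polynomial solution.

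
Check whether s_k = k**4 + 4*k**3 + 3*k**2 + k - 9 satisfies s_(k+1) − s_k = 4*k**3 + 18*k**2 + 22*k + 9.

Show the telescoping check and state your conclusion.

s_(k+1) = k*(k**3 + 8*k**2 + 21*k + 23)
s_(k+1) − s_k = 4*k**3 + 18*k**2 + 22*k + 9
(s_(k+1) − s_k) − t_k = 0

Valid: the claim telescopes to t_k.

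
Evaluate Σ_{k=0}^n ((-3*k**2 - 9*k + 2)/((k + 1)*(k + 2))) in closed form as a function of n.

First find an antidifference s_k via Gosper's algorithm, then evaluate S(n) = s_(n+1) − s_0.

S(n) = (-3*n**2 - n + 2)/(n + 2)

r(k) = (k + 1)*(9*k + 3*(k + 1)**2 + 7)/((k + 3)*(3*k**2 + 9*k - 2)) after simplifying.
Take A(k)=k + 1, B(k)=k + 3, C(k)=k**2 + 3*k - 2/3.
Key eq: (k + 1)·f(k+1) = (k + 2)·f(k) + (k**2 + 3*k - 2/3).
Bound: deg f ≤ 2.
A polynomial solution: f(k) = k*(3*k - 5)/3.
Certificate R = B(k−1)f/C = k*(k + 2)*(3*k - 5)/(3*k**2 + 9*k - 2) gives s_k = k*(5 - 3*k)/(k + 1).
s_(k+1) − s_k = (-3*k**2 - 9*k + 2)/(k**2 + 3*k + 2) = t_k.
s_(n+1) = (-3*n**2 - n + 2)/(n + 2) and s_(0) = 0, so S(n) = (-3*n**2 - n + 2)/(n + 2).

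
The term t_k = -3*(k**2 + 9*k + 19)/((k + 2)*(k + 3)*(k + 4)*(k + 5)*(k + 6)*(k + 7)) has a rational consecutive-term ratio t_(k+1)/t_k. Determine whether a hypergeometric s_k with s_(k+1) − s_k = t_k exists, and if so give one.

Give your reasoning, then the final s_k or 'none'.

s_k = k*(-k**2 - 12*k - 44)/(48*(k**3 + 12*k**2 + 44*k + 48))

The ratio is (k + 2)*(9*k + (k + 1)**2 + 28)/((k + 8)*(k**2 + 9*k + 19)).
Gosper form: A/B · C(k+1)/C(k) with A=k + 2, B=k + 8, C=k**2 + 9*k + 19.
f must satisfy (k + 2)·f(k+1) − (k + 7)·f(k) = k**2 + 9*k + 19.
Bound: deg f ≤ 5.
Coefficient equations give f(k) = k*(k + 3)*(k + 5)*(k**2 + 12*k + 44)/144.
Certificate R = B(k−1)f/C = k*(k + 3)*(k + 5)*(k + 7)*(k**2 + 12*k + 44)/(144*(k**2 + 9*k + 19)) gives s_k = k*(-k**2 - 12*k - 44)/(48*(k**3 + 12*k**2 + 44*k + 48)).
Verify: 3*(-k**2 - 9*k - 19)/(k**6 + 27*k**5 + 295*k**4 + 1665*k**3 + 5104*k**2 + 8028*k + 5040) matches t_k.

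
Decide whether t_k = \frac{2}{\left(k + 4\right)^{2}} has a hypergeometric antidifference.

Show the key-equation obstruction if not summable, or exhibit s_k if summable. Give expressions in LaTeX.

r(k) = (k + 4)**2/(k + 5)**2 after simplifying.
A = k**2 + 8*k + 16, B = k**2 + 10*k + 25, C = 1.
Set up (k**2 + 8*k + 16)·f(k+1) − (k**2 + 8*k + 16)·f(k) − (1) = 0.
Degrees (2,2,0) ⇒ d ≤ 0.
Put f(k) = c0: A·f(k+1) − B(k−1)·f(k) − C = -1; need -1 = 0 — inconsistent ⇒ no f, not summable.

No. Not Gosper-summable.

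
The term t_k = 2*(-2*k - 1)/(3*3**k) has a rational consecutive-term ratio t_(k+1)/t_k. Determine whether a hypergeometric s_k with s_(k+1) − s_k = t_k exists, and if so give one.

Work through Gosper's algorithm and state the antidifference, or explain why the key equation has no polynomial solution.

s_k = 2*(k + 1)/3**k

Compute t_(k+1)/t_k: get (2*k + 3)/(3*(2*k + 1)).
Take A(k)=1/3, B(k)=1, C(k)=k + 1/2.
f must satisfy (1/3)·f(k+1) − (1)·f(k) = k + 1/2.
deg f ≤ 1 (via 0,0,1).
Coefficient equations give f(k) = -3*(k + 1)/2.
So s_k = (B(k−1)f/C)·t_k = (-3*(k + 1)/(2*k + 1))·t_k = 2*(k + 1)/3**k.
s_(k+1) − s_k = 2*(-2*k - 1)/(3*3**k) = t_k.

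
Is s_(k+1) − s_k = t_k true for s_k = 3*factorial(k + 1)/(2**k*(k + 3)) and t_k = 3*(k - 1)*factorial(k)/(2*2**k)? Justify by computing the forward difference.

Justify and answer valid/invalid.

s_(k+1) = 3*factorial(k + 2)/(2*2**k*(k + 4))
s_(k+1) − s_k = 3*(k**2 + 3*k - 2)*factorial(k + 1)/(2*2**k*(k + 3)*(k + 4))
(s_(k+1) − s_k) − t_k = -3*(k**2 + 2*k - 5)*factorial(k)/(2**k*(k + 3)*(k + 4))

Invalid: residual -3*(k**2 + 2*k - 5)*factorial(k)/(2**k*(k + 3)*(k + 4)) ≠ 0.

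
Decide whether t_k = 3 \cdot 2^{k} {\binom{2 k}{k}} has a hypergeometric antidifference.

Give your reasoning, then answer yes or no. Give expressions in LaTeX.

Ratio r(k) = 4*(2*k + 1)/(k + 1).
A = 8*k + 4, B = k + 1, C = 1.
f must satisfy (8*k + 4)·f(k+1) − (k)·f(k) = 1.
deg f ≤ -1 (via 1,1,0).
Bound -1 < 0, so the key equation has no polynomial solution.

No — t_k has no hypergeometric antidifference.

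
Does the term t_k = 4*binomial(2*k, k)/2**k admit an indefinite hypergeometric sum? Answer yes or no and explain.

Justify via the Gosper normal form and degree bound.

No — t_k has no hypergeometric antidifference.

Compute t_(k+1)/t_k: get (2*k + 1)/(k + 1).
Gosper form: A/B · C(k+1)/C(k) with A=2*k + 1, B=k + 1, C=1.
f must satisfy (2*k + 1)·f(k+1) − (k)·f(k) = 1.
d = -1 from the (1,1,0) case.
deg f ≤ -1 is impossible — no certificate.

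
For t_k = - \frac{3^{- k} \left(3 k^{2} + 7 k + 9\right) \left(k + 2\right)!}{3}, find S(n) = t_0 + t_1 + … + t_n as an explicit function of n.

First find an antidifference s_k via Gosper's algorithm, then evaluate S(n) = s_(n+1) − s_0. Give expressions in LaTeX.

S(n) = 8 - 3^{- n} n \left(n + 3\right)! - \frac{7 \cdot 3^{- n} \left(n + 3\right)!}{3}

Ratio r(k) = (k + 3)*(7*k + 3*(k + 1)**2 + 16)/(3*(3*k**2 + 7*k + 9)).
Normal form (A,B,C) = (k/3 + 1, 1, k**2 + 7*k/3 + 3).
Key eq: (k/3 + 1)·f(k+1) = (1)·f(k) + (k**2 + 7*k/3 + 3).
Degrees (1,0,2) ⇒ d ≤ 1.
Solve for f: f(k) = 3*k + 4 (degree 1 ≤ 1).
Certificate R = B(k−1)f/C = 3*(3*k + 4)/(3*k**2 + 7*k + 9) gives s_k = -(3*k + 4)*factorial(k + 2)/3**k.
Δs = -(3*k**2 + 7*k + 9)*factorial(k + 2)/(3*3**k), as required.
s_(n+1) = -3**(-n - 1)*(3*n + 7)*factorial(n + 3) and s_(0) = -8, so S(n) = 8 - n*factorial(n + 3)/3**n - 7*factorial(n + 3)/(3*3**n).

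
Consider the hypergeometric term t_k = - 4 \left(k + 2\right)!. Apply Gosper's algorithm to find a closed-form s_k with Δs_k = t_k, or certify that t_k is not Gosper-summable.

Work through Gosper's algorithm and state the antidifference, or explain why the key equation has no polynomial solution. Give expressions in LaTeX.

r(k) = k + 3 after simplifying.
So A=k + 3 and B=1, with C=1.
Solve (k + 3)·f(k+1) − (1)·f(k) = 1.
d = -1 from the (1,0,0) case.
d = -1 < 0 ⇒ no nonzero polynomial f; not summable.

not Gosper-summable; s_k does not exist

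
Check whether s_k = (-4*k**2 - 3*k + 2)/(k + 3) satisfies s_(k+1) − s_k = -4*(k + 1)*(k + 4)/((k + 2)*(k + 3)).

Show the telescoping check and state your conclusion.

Invalid: residual (17*k + 18)/(k**3 + 9*k**2 + 26*k + 24) ≠ 0.

s_(k+1) = (-4*k**2 - 11*k - 5)/(k + 4)
s_(k+1) − s_k = (-4*k**2 - 28*k - 23)/(k**2 + 7*k + 12)
(s_(k+1) − s_k) − t_k = (17*k + 18)/(k**3 + 9*k**2 + 26*k + 24)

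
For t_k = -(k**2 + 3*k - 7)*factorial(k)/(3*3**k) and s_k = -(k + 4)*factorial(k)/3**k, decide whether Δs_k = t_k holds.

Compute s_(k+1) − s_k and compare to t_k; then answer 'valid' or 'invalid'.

s_(k+1) = -(k + 5)*factorial(k + 1)/(3*3**k)
s_(k+1) − s_k = -(k**2 + 3*k - 7)*factorial(k)/(3*3**k)
(s_(k+1) − s_k) − t_k = 0

valid; difference matches t_k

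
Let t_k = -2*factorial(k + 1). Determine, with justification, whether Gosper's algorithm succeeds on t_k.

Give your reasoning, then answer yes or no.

Compute t_(k+1)/t_k: get k + 2.
A = k + 2, B = 1, C = 1.
f must satisfy (k + 2)·f(k+1) − (1)·f(k) = 1.
From deg A=1, deg B=0, deg C=0: d=-1.
Bound -1 < 0, so the key equation has no polynomial solution.

No. Not Gosper-summable.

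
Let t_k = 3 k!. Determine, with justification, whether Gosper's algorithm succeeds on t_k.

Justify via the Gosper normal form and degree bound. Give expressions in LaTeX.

Step 1: r(k) = k + 1.
So A=k + 1 and B=1, with C=1.
f must satisfy (k + 1)·f(k+1) − (1)·f(k) = 1.
Bound: deg f ≤ -1.
d = -1 < 0 ⇒ no nonzero polynomial f; not summable.

No — t_k has no hypergeometric antidifference.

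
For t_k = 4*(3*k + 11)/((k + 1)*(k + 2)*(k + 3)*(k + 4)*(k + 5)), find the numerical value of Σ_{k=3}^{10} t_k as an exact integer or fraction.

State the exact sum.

Σ = 22/819

r(k) = (k + 1)*(3*k + 14)/((k + 6)*(3*k + 11)) after simplifying.
So A=k + 1 and B=k + 6, with C=k + 11/3.
Key eq: (k + 1)·f(k+1) = (k + 5)·f(k) + (k + 11/3).
Bound: deg f ≤ 4.
Coefficient equations give f(k) = k*(k + 3)*(k**2 + 7*k + 14)/24.
Certificate R = B(k−1)f/C = k*(k + 3)*(k + 5)*(k**2 + 7*k + 14)/(8*(3*k + 11)) gives s_k = k*(k**2 + 7*k + 14)/(2*(k**3 + 7*k**2 + 14*k + 8)).
s_(k+1) − s_k = 4*(3*k + 11)/(k**5 + 15*k**4 + 85*k**3 + 225*k**2 + 274*k + 120) = t_k.
Telescoping: Σ = s_(11) − s_(3) = 583/1170 − (33/70) = 22/819.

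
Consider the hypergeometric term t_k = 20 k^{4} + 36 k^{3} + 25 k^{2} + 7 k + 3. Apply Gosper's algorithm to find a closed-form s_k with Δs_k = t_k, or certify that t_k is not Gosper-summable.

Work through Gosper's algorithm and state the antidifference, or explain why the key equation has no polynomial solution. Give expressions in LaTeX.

t_(k+1)/t_k = (20*k**4 + 116*k**3 + 253*k**2 + 245*k + 91)/(20*k**4 + 36*k**3 + 25*k**2 + 7*k + 3).
Factor: A=1; B=1; C=k**4 + 9*k**3/5 + 5*k**2/4 + 7*k/20 + 3/20.
Set up (1)·f(k+1) − (1)·f(k) − (k**4 + 9*k**3/5 + 5*k**2/4 + 7*k/20 + 3/20) = 0.
d = 5 from the (0,0,4) case.
Solving with deg f ≤ 5: f(k) = k*(4*k**4 - k**3 - 3*k**2 + 3)/20.
So s_k = (B(k−1)f/C)·t_k = (k*(4*k**4 - k**3 - 3*k**2 + 3)/(20*k**4 + 36*k**3 + 25*k**2 + 7*k + 3))·t_k = k*(4*k**4 - k**3 - 3*k**2 + 3).
Verify: 20*k**4 + 36*k**3 + 25*k**2 + 7*k + 3 matches t_k.

s_k = k \left(4 k^{4} - k^{3} - 3 k^{2} + 3\right)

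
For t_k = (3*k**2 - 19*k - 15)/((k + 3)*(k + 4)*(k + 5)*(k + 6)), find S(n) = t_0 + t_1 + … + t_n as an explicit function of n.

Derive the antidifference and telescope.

S(n) = (-n**3 - 195*n**2 - 494*n - 300)/(60*(n**3 + 15*n**2 + 74*n + 120))

Ratio r(k) = (k + 3)*(19*k - 3*(k + 1)**2 + 34)/((k + 7)*(-3*k**2 + 19*k + 15)).
Gosper form: A/B · C(k+1)/C(k) with A=k + 3, B=k + 7, C=k**2 - 19*k/3 - 5.
Key eq: (k + 3)·f(k+1) = (k + 6)·f(k) + (k**2 - 19*k/3 - 5).
deg f ≤ 3 (via 1,1,2).
Match coefficients ⇒ f(k) = -k*(k**2 + 192*k + 107)/180.
Certificate R = B(k−1)f/C = -k*(k + 6)*(k**2 + 192*k + 107)/(60*(3*k**2 - 19*k - 15)) gives s_k = k*(-k**2 - 192*k - 107)/(60*(k + 3)*(k + 4)*(k + 5)).
s_(k+1) − s_k = (3*k**2 - 19*k - 15)/(k**4 + 18*k**3 + 119*k**2 + 342*k + 360) = t_k.
Σ_(k=0)^n t_k = s_(n+1) − s_(0) = ((-n**3 - 195*n**2 - 494*n - 300)/(60*(n**3 + 15*n**2 + 74*n + 120))) − (0), i.e. (-n**3 - 195*n**2 - 494*n - 300)/(60*(n**3 + 15*n**2 + 74*n + 120)).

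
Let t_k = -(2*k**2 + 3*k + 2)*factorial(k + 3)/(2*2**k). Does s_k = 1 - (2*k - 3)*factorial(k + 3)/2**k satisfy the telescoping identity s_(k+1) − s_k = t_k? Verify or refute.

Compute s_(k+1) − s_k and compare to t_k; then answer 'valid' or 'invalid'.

valid; difference matches t_k

s_(k+1) = -2**(-k - 1)*(2*k - 1)*factorial(k + 4) + 1
s_(k+1) − s_k = -(2*k**2 + 3*k + 2)*factorial(k + 3)/(2*2**k)
(s_(k+1) − s_k) − t_k = 0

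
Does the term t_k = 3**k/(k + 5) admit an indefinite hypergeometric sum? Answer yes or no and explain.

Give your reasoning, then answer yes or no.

No — t_k has no hypergeometric antidifference.

Step 1: r(k) = 3*(k + 5)/(k + 6).
Gosper form: A/B · C(k+1)/C(k) with A=3*k + 15, B=k + 6, C=1.
f must satisfy (3*k + 15)·f(k+1) − (k + 5)·f(k) = 1.
deg f ≤ -1 (via 1,1,0).
d = -1 < 0 ⇒ no nonzero polynomial f; not summable.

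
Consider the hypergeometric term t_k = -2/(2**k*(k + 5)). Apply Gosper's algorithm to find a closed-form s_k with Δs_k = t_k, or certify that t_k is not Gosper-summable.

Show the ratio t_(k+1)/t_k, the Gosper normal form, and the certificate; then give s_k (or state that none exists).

Compute t_(k+1)/t_k: get (k + 5)/(2*(k + 6)).
Take A(k)=k/2 + 5/2, B(k)=k + 6, C(k)=1.
Set up (k/2 + 5/2)·f(k+1) − (k + 5)·f(k) − (1) = 0.
From deg A=1, deg B=1, deg C=0: d=-1.
deg f ≤ -1 is impossible — no certificate.

not Gosper-summable; s_k does not exist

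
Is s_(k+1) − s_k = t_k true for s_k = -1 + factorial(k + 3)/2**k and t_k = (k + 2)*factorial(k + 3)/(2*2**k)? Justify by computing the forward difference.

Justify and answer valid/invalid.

valid; difference matches t_k

s_(k+1) = 2**(-k - 1)*factorial(k + 4) - 1
s_(k+1) − s_k = (k + 2)*factorial(k + 3)/(2*2**k)
(s_(k+1) − s_k) − t_k = 0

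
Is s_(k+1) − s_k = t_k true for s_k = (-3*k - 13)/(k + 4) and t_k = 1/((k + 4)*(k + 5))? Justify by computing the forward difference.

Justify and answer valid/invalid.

valid; difference matches t_k

s_(k+1) = (-3*k - 16)/(k + 5)
s_(k+1) − s_k = 1/(k**2 + 9*k + 20)
(s_(k+1) − s_k) − t_k = 0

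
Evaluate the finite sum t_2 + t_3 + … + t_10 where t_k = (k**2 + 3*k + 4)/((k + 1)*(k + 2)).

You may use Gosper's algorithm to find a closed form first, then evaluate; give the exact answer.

t_(k+1)/t_k = (k + 1)*(3*k + (k + 1)**2 + 7)/((k + 3)*(k**2 + 3*k + 4)).
So A=k + 1 and B=k + 3, with C=k**2 + 3*k + 4.
Key eq: (k + 1)·f(k+1) = (k + 2)·f(k) + (k**2 + 3*k + 4).
Degrees (1,1,2) ⇒ d ≤ 2.
Solving with deg f ≤ 2: f(k) = k*(k + 3).
Then R = B(k−1)f/C = k*(k + 2)*(k + 3)/(k**2 + 3*k + 4), so s_k = R(k)·t_k = k*(k + 3)/(k + 1).
Verify: (k**2 + 3*k + 4)/(k**2 + 3*k + 2) matches t_k.
Evaluate s at k=11 and k=2: 77/6 and 10/3; difference 19/2.

Σ = 19/2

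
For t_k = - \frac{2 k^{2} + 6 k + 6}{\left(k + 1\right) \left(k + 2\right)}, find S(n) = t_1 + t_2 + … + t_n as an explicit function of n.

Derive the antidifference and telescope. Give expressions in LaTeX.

r(k) = (k + 1)*(3*k + (k + 1)**2 + 6)/((k + 3)*(k**2 + 3*k + 3)) after simplifying.
Take A(k)=k + 1, B(k)=k + 3, C(k)=k**2 + 3*k + 3.
Key eq: (k + 1)·f(k+1) = (k + 2)·f(k) + (k**2 + 3*k + 3).
Bound: deg f ≤ 2.
A polynomial solution: f(k) = k*(k + 2).
So s_k = (B(k−1)f/C)·t_k = (k*(k + 2)**2/(k**2 + 3*k + 3))·t_k = -2*k*(k + 2)/(k + 1).
Δs = 2*(-k**2 - 3*k - 3)/(k**2 + 3*k + 2), as required.
Telescope: S(n) = s_(n+1) − s_(1) = 2*(-n**2 - 4*n - 3)/(n + 2) − (-3) = n*(-2*n - 5)/(n + 2).

S(n) = \frac{n \left(- 2 n - 5\right)}{n + 2}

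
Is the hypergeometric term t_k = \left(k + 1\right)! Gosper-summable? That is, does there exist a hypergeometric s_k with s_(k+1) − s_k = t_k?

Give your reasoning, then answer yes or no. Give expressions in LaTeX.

r(k) = k + 2 after simplifying.
Gosper form: A/B · C(k+1)/C(k) with A=k + 2, B=1, C=1.
Set up (k + 2)·f(k+1) − (1)·f(k) − (1) = 0.
Bound: deg f ≤ -1.
Negative degree bound (-1): no f exists, t_k not Gosper-summable.

No; the degree bound rules out any f.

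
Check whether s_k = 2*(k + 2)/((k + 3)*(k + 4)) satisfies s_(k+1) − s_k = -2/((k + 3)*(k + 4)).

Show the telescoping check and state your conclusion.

s_(k+1) = 2*(k + 3)/((k + 4)*(k + 5))
s_(k+1) − s_k = 2*(-k - 1)/(k**3 + 12*k**2 + 47*k + 60)
(s_(k+1) − s_k) − t_k = 8/(k**3 + 12*k**2 + 47*k + 60)

Invalid: residual 8/(k**3 + 12*k**2 + 47*k + 60) ≠ 0.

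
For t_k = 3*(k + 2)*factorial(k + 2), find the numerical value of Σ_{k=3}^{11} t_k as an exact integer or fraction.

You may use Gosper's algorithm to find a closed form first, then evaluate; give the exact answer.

Σ = 261534873240

Step 1: r(k) = (k + 3)**2/(k + 2).
Factor: A=k + 3; B=1; C=k + 2.
Set up (k + 3)·f(k+1) − (1)·f(k) − (k + 2) = 0.
deg f ≤ 0 (via 1,0,1).
Solving with deg f ≤ 0: f(k) = 1.
So s_k = (B(k−1)f/C)·t_k = (1/(k + 2))·t_k = 3*factorial(k + 2).
Verify: 3*(k + 2)*factorial(k + 2) matches t_k.
Sum = s_(12) − s_(3); s_(12) = 261534873600, s_(3) = 360 ⇒ 261534873240.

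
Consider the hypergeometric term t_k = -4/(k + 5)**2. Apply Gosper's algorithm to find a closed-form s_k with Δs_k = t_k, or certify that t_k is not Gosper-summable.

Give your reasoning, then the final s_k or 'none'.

t_(k+1)/t_k = (k + 5)**2/(k + 6)**2.
A = k**2 + 10*k + 25, B = k**2 + 12*k + 36, C = 1.
f must satisfy (k**2 + 10*k + 25)·f(k+1) − (k**2 + 10*k + 25)·f(k) = 1.
Bound: deg f ≤ 0.
Write f(k) = c0. Then LHS − RHS = -1, requiring -1 = 0: contradictory. No certificate.

not Gosper-summable; s_k does not exist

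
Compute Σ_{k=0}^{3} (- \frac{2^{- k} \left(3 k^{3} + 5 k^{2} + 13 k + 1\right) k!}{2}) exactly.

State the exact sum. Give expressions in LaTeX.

The ratio is (3*k**4 + 17*k**3 + 46*k**2 + 54*k + 22)/(2*(3*k**3 + 5*k**2 + 13*k + 1)).
Gosper form: A/B · C(k+1)/C(k) with A=k/2 + 1/2, B=1, C=k**3 + 5*k**2/3 + 13*k/3 + 1/3.
Key eq: (k/2 + 1/2)·f(k+1) = (1)·f(k) + (k**3 + 5*k**2/3 + 13*k/3 + 1/3).
Degrees (1,0,3) ⇒ d ≤ 2.
Solving with deg f ≤ 2: f(k) = 2*(3*k**2 + 2*k + 4)/3.
So s_k = (B(k−1)f/C)·t_k = (2*(3*k**2 + 2*k + 4)/(3*k**3 + 5*k**2 + 13*k + 1))·t_k = -(3*k**2 + 2*k + 4)*factorial(k)/2**k.
Verify: -(3*k**3 + 5*k**2 + 13*k + 1)*factorial(k)/(2*2**k) matches t_k.
Σ_(k=0)^(3) t_k = s_(4) − s_(0) = -90 − (-4) = -86.

Σ = -86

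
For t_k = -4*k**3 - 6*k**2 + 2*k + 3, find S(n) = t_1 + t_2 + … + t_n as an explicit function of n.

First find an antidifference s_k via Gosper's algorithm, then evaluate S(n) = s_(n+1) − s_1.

r(k) = (4*k**3 + 18*k**2 + 22*k + 5)/(4*k**3 + 6*k**2 - 2*k - 3) after simplifying.
Normal form (A,B,C) = (1, 1, k**3 + 3*k**2/2 - k/2 - 3/4).
Need (1)·f(k+1) − (1)·f(k) = k**3 + 3*k**2/2 - k/2 - 3/4.
d = 4 from the (0,0,3) case.
Solve for f: f(k) = k*(k**3 - 3*k - 1)/4 (degree 4 ≤ 4).
So s_k = (B(k−1)f/C)·t_k = (k*(k**3 - 3*k - 1)/((2*k + 3)*(2*k**2 - 1)))·t_k = k*(-k**3 + 3*k + 1).
s_(k+1) − s_k = -4*k**3 - 6*k**2 + 2*k + 3 = t_k.
Telescope: S(n) = s_(n+1) − s_(1) = -n**4 - 4*n**3 - 3*n**2 + 3*n + 3 − (3) = n*(-n**3 - 4*n**2 - 3*n + 3).

S(n) = n*(-n**3 - 4*n**2 - 3*n + 3)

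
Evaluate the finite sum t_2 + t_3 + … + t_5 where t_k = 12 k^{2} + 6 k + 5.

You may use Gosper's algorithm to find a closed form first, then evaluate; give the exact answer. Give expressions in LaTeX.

Σ = 752

Step 1: r(k) = (12*k**2 + 30*k + 23)/(12*k**2 + 6*k + 5).
Gosper form: A/B · C(k+1)/C(k) with A=1, B=1, C=k**2 + k/2 + 5/12.
Solve (1)·f(k+1) − (1)·f(k) = k**2 + k/2 + 5/12.
deg f ≤ 3 (via 0,0,2).
Solving with deg f ≤ 3: f(k) = k*(4*k**2 - 3*k + 4)/12.
Certificate R = B(k−1)f/C = k*(4*k**2 - 3*k + 4)/(12*k**2 + 6*k + 5) gives s_k = k*(4*k**2 - 3*k + 4).
s_(k+1) − s_k = 12*k**2 + 6*k + 5 = t_k.
Evaluate s at k=6 and k=2: 780 and 28; difference 752.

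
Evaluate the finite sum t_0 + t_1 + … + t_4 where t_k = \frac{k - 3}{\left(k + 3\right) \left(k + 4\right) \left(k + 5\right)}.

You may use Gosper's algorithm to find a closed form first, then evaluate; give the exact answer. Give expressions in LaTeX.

t_(k+1)/t_k = (k - 2)*(k + 3)/((k - 3)*(k + 6)).
Normal form (A,B,C) = (k + 3, k + 6, k - 3).
Need (k + 3)·f(k+1) − (k + 5)·f(k) = k - 3.
Bound: deg f ≤ 2.
Solve for f: f(k) = -k (degree 1 ≤ 2).
So s_k = (B(k−1)f/C)·t_k = (-k*(k + 5)/(k - 3))·t_k = -k/((k + 3)*(k + 4)).
Verify: (k - 3)/(k**3 + 12*k**2 + 47*k + 60) matches t_k.
Evaluate s at k=5 and k=0: -5/72 and 0; difference -5/72.

Σ = -5/72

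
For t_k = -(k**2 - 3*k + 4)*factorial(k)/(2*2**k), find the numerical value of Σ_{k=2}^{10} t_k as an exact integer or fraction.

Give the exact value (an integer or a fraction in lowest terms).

Ratio r(k) = (k**3 + k + 2)/(2*(k**2 - 3*k + 4)).
Take A(k)=k/2 + 1/2, B(k)=1, C(k)=k**2 - 3*k + 4.
Solve (k/2 + 1/2)·f(k+1) − (1)·f(k) = k**2 - 3*k + 4.
Bound: deg f ≤ 1.
Coefficient equations give f(k) = 2*(k - 3).
Certificate R = B(k−1)f/C = 2*(k - 3)/(k**2 - 3*k + 4) gives s_k = -(k - 3)*factorial(k)/2**k.
s_(k+1) − s_k = -(k**2 - 3*k + 4)*factorial(k)/(2*2**k) = t_k.
Σ_(k=2)^(10) t_k = s_(11) − s_(2) = -155925 − (1/2) = -311851/2.

Σ = -311851/2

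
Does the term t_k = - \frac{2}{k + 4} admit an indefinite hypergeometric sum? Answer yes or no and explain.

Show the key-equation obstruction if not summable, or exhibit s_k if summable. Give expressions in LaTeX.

No — t_k has no hypergeometric antidifference.

The ratio is (k + 4)/(k + 5).
Normal form (A,B,C) = (k + 4, k + 5, 1).
Need (k + 4)·f(k+1) − (k + 4)·f(k) = 1.
Bound: deg f ≤ 0.
Generic f = c0 gives residual -1; -1 = 0 cannot hold, so t_k is not Gosper-summable.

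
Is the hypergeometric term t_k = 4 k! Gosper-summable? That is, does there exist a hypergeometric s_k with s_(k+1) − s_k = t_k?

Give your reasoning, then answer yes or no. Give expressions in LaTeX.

t_(k+1)/t_k = k + 1.
Normal form (A,B,C) = (k + 1, 1, 1).
Set up (k + 1)·f(k+1) − (1)·f(k) − (1) = 0.
Bound: deg f ≤ -1.
deg f ≤ -1 is impossible — no certificate.

No — t_k has no hypergeometric antidifference.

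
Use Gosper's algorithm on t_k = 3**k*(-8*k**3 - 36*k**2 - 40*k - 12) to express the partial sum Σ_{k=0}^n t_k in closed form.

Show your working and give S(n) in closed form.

S(n) = -12*3**n*n**3 - 36*3**n*n**2 - 42*3**n*n - 9*3**n - 3

The ratio is 3*(2*k**3 + 15*k**2 + 34*k + 24)/(2*k**3 + 9*k**2 + 10*k + 3).
A = 3, B = 1, C = k**3 + 9*k**2/2 + 5*k + 3/2.
Need (3)·f(k+1) − (1)·f(k) = k**3 + 9*k**2/2 + 5*k + 3/2.
deg f ≤ 3 (via 0,0,3).
Coefficient equations give f(k) = (4*k**3 + 2*k - 3)/8.
Then R = B(k−1)f/C = (4*k**3 + 2*k - 3)/(4*(k + 1)*(k + 3)*(2*k + 1)), so s_k = R(k)·t_k = 3**k*(-4*k**3 - 2*k + 3).
Verify: 4*3**k*(k**3 - k - 3*(k + 1)**3) matches t_k.
Evaluate: s_(n+1) = 3**(n + 1)*(-4*n**3 - 12*n**2 - 14*n - 3); subtract s_(0) = 3 ⇒ S(n) = -12*3**n*n**3 - 36*3**n*n**2 - 42*3**n*n - 9*3**n - 3.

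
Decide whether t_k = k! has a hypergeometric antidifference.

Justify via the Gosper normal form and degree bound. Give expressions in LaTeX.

No — t_k has no hypergeometric antidifference.

Step 1: r(k) = k + 1.
So A=k + 1 and B=1, with C=1.
Need (k + 1)·f(k+1) − (1)·f(k) = 1.
d = -1 from the (1,0,0) case.
deg f ≤ -1 is impossible — no certificate.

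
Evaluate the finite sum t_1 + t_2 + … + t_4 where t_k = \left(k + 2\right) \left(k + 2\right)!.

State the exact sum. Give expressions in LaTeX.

Σ = 5034

The ratio is (k + 3)**2/(k + 2).
A = k + 3, B = 1, C = k + 2.
Set up (k + 3)·f(k+1) − (1)·f(k) − (k + 2) = 0.
From deg A=1, deg B=0, deg C=1: d=0.
Match coefficients ⇒ f(k) = 1.
So s_k = (B(k−1)f/C)·t_k = (1/(k + 2))·t_k = factorial(k + 2).
Verify: (k + 2)*factorial(k + 2) matches t_k.
Σ_(k=1)^(4) t_k = s_(5) − s_(1) = 5040 − (6) = 5034.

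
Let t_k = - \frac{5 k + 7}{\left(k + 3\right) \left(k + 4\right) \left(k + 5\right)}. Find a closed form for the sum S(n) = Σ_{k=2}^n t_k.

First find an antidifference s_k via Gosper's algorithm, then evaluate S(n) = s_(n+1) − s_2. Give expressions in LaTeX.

Ratio r(k) = (k + 3)*(5*k + 12)/((k + 6)*(5*k + 7)).
Factor: A=k + 3; B=k + 6; C=k + 7/5.
Need (k + 3)·f(k+1) − (k + 5)·f(k) = k + 7/5.
deg f ≤ 2 (via 1,1,1).
Solve for f: f(k) = k*(11*k + 17)/60 (degree 2 ≤ 2).
Certificate R = B(k−1)f/C = k*(k + 5)*(11*k + 17)/(12*(5*k + 7)) gives s_k = k*(-11*k - 17)/(12*(k + 3)*(k + 4)).
Δs = (-5*k - 7)/(k**3 + 12*k**2 + 47*k + 60), as required.
s_(n+1) = (-11*n**2 - 39*n - 28)/(12*(n**2 + 9*n + 20)) and s_(2) = -13/60, so S(n) = (-7*n**2 - 13*n + 20)/(10*(n**2 + 9*n + 20)).

S(n) = \frac{- 7 n^{2} - 13 n + 20}{10 \left(n^{2} + 9 n + 20\right)}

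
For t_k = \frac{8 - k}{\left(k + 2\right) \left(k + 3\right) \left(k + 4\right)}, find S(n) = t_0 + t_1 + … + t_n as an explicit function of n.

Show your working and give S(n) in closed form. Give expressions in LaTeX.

S(n) = \frac{n^{2} + 9 n + 8}{2 \left(n^{2} + 7 n + 12\right)}

t_(k+1)/t_k = (k - 7)*(k + 2)/((k - 8)*(k + 5)).
A = k + 2, B = k + 5, C = k - 8.
Solve (k + 2)·f(k+1) − (k + 4)·f(k) = k - 8.
Degrees (1,1,1) ⇒ d ≤ 2.
Match coefficients ⇒ f(k) = -k*(k + 7)/2.
Get s_k = R·t_k = k*(k + 7)/(2*(k + 2)*(k + 3)) with R(k) = B(k−1)f(k)/C(k) = -k*(k + 4)*(k + 7)/(2*(k - 8)).
s_(k+1) − s_k = (8 - k)/(k**3 + 9*k**2 + 26*k + 24) = t_k.
Telescope: S(n) = s_(n+1) − s_(0) = (n**2 + 9*n + 8)/(2*(n**2 + 7*n + 12)) − (0) = (n**2 + 9*n + 8)/(2*(n**2 + 7*n + 12)).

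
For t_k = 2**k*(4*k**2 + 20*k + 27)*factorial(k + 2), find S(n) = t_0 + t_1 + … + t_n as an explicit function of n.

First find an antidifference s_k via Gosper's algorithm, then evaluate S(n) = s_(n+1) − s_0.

Compute t_(k+1)/t_k: get 2*(4*k**3 + 40*k**2 + 135*k + 153)/(4*k**2 + 20*k + 27).
Factor: A=2*k + 6; B=1; C=k**2 + 5*k + 27/4.
Set up (2*k + 6)·f(k+1) − (1)·f(k) − (k**2 + 5*k + 27/4) = 0.
Degrees (1,0,2) ⇒ d ≤ 1.
Solve for f: f(k) = (2*k + 3)/4 (degree 1 ≤ 1).
Get s_k = R·t_k = 2**k*(2*k + 3)*factorial(k + 2) with R(k) = B(k−1)f(k)/C(k) = (2*k + 3)/(4*k**2 + 20*k + 27).
Verify: 2**k*(4*k**2 + 20*k + 27)*factorial(k + 2) matches t_k.
Telescope: S(n) = s_(n+1) − s_(0) = 2**(n + 1)*(2*n + 5)*factorial(n + 3) − (6) = 4*2**n*n*factorial(n + 3) + 10*2**n*factorial(n + 3) - 6.

S(n) = 4*2**n*n*factorial(n + 3) + 10*2**n*factorial(n + 3) - 6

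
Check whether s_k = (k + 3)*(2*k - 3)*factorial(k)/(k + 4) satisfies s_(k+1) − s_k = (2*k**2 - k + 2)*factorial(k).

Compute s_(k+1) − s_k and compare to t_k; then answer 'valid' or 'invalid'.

Invalid: residual -(2*k**3 + 7*k**2 - 4*k + 11)*factorial(k)/((k + 4)*(k + 5)) ≠ 0.

s_(k+1) = (k + 4)*(2*k - 1)*factorial(k + 1)/(k + 5)
s_(k+1) − s_k = (2*k**4 + 15*k**3 + 26*k**2 + 2*k + 29)*factorial(k)/((k + 4)*(k + 5))
(s_(k+1) − s_k) − t_k = -(2*k**3 + 7*k**2 - 4*k + 11)*factorial(k)/((k + 4)*(k + 5))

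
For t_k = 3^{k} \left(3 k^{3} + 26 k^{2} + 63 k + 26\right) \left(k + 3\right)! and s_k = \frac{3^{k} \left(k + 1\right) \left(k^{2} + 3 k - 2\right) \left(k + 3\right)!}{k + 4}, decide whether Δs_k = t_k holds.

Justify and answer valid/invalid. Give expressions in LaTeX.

Invalid: residual - \frac{3^{k + 1} \left(3 k^{4} + 38 k^{3} + 166 k^{2} + 275 k + 106\right) \left(k + 3\right)!}{\left(k + 4\right) \left(k + 5\right)} ≠ 0.

s_(k+1) = 3**(k + 1)*(k + 2)*(k**2 + 5*k + 2)*factorial(k + 4)/(k + 5)
s_(k+1) − s_k = 3**k*(3*k**5 + 44*k**4 + 243*k**3 + 615*k**2 + 669*k + 202)*factorial(k + 3)/((k + 4)*(k + 5))
(s_(k+1) − s_k) − t_k = -3**(k + 1)*(3*k**4 + 38*k**3 + 166*k**2 + 275*k + 106)*factorial(k + 3)/((k + 4)*(k + 5))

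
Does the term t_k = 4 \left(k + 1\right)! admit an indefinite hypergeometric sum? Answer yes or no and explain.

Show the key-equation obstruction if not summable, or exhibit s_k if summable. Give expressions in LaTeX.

Ratio r(k) = k + 2.
Gosper form: A/B · C(k+1)/C(k) with A=k + 2, B=1, C=1.
Need (k + 2)·f(k+1) − (1)·f(k) = 1.
Degrees (1,0,0) ⇒ d ≤ -1.
Bound -1 < 0, so the key equation has no polynomial solution.

No — negative degree bound, so no certificate f.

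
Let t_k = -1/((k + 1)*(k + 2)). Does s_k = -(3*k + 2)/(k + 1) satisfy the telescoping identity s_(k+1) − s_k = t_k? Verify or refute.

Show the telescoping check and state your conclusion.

s_(k+1) = (-3*k - 5)/(k + 2)
s_(k+1) − s_k = -1/(k**2 + 3*k + 2)
(s_(k+1) − s_k) − t_k = 0

Valid — Δs_k = t_k.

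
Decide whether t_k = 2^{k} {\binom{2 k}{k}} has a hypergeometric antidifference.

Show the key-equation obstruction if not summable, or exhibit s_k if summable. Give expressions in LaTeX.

No. Not Gosper-summable.

Compute t_(k+1)/t_k: get 4*(2*k + 1)/(k + 1).
Normal form (A,B,C) = (8*k + 4, k + 1, 1).
Key eq: (8*k + 4)·f(k+1) = (k)·f(k) + (1).
Bound: deg f ≤ -1.
deg f ≤ -1 is impossible — no certificate.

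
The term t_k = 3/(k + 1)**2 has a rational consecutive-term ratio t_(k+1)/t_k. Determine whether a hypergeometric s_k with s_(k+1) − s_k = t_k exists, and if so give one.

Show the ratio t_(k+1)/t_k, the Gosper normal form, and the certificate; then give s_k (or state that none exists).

none — t_k is not Gosper-summable

The ratio is (k + 1)**2/(k + 2)**2.
So A=k**2 + 2*k + 1 and B=k**2 + 4*k + 4, with C=1.
Solve (k**2 + 2*k + 1)·f(k+1) − (k**2 + 2*k + 1)·f(k) = 1.
d = 0 from the (2,2,0) case.
Generic f = c0 gives residual -1; -1 = 0 cannot hold, so t_k is not Gosper-summable.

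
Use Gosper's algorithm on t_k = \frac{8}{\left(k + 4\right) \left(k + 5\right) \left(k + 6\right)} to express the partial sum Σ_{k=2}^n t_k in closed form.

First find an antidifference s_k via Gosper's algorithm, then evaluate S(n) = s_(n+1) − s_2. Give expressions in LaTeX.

Compute t_(k+1)/t_k: get (k + 4)/(k + 7).
So A=k + 4 and B=k + 7, with C=1.
Set up (k + 4)·f(k+1) − (k + 6)·f(k) − (1) = 0.
deg f ≤ 2 (via 1,1,0).
Solve for f: f(k) = k*(k + 9)/40 (degree 2 ≤ 2).
Certificate R = B(k−1)f/C = k*(k + 6)*(k + 9)/40 gives s_k = k*(k + 9)/(5*(k + 4)*(k + 5)).
s_(k+1) − s_k = 8/(k**3 + 15*k**2 + 74*k + 120) = t_k.
Σ_(k=2)^n t_k = s_(n+1) − s_(2) = ((n**2 + 11*n + 10)/(5*(n**2 + 11*n + 30))) − (11/105), i.e. 2*(n**2 + 11*n - 12)/(21*(n**2 + 11*n + 30)).

S(n) = \frac{2 \left(n^{2} + 11 n - 12\right)}{21 \left(n^{2} + 11 n + 30\right)}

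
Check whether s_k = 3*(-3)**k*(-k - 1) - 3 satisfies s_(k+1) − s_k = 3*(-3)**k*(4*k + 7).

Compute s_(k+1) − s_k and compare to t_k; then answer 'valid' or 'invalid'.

s_(k+1) = 9*(-3)**k*(k + 2) - 3
s_(k+1) − s_k = 3*(-3)**k*(4*k + 7)
(s_(k+1) − s_k) − t_k = 0

valid; difference matches t_k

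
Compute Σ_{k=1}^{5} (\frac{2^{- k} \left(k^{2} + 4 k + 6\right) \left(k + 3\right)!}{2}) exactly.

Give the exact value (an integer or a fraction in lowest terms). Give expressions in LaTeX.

Step 1: r(k) = (k + 4)*(4*k + (k + 1)**2 + 10)/(2*(k**2 + 4*k + 6)).
Gosper form: A/B · C(k+1)/C(k) with A=k/2 + 2, B=1, C=k**2 + 4*k + 6.
Set up (k/2 + 2)·f(k+1) − (1)·f(k) − (k**2 + 4*k + 6) = 0.
deg f ≤ 1 (via 1,0,2).
Coefficient equations give f(k) = 2*(k + 1).
Certificate R = B(k−1)f/C = 2*(k + 1)/(k**2 + 4*k + 6) gives s_k = (k + 1)*factorial(k + 3)/2**k.
Verify: (k**2 + 4*k + 6)*factorial(k + 3)/(2*2**k) matches t_k.
Σ_(k=1)^(5) t_k = s_(6) − s_(1) = 39690 − (24) = 39666.

Σ = 39666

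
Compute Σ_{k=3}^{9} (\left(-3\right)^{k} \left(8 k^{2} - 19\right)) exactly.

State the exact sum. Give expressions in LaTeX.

Σ = -9802269

r(k) = 3*(19 - 8*(k + 1)**2)/(8*k**2 - 19) after simplifying.
So A=-3 and B=1, with C=k**2 - 19/8.
Solve (-3)·f(k+1) − (1)·f(k) = k**2 - 19/8.
Bound: deg f ≤ 2.
A polynomial solution: f(k) = -(2*k**2 - 3*k - 4)/8.
Then R = B(k−1)f/C = -(2*k**2 - 3*k - 4)/(8*k**2 - 19), so s_k = R(k)·t_k = (-3)**k*(-2*k**2 + 3*k + 4).
Δs = (-3)**k*(8*k**2 - 19), as required.
Telescoping: Σ = s_(10) − s_(3) = -9802134 − (135) = -9802269.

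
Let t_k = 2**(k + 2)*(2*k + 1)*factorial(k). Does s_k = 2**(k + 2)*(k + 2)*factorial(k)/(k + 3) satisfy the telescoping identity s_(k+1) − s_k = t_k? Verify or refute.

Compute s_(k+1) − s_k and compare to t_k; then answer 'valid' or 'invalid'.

Invalid: residual -2**(k + 2)*(2*k**2 + 7*k + 2)*factorial(k)/((k + 3)*(k + 4)) ≠ 0.

s_(k+1) = 2**(k + 3)*(k + 3)*factorial(k + 1)/(k + 4)
s_(k+1) − s_k = 2**(k + 2)*(2*k + 5)*(k**2 + 4*k + 2)*factorial(k)/((k + 3)*(k + 4))
(s_(k+1) − s_k) − t_k = -2**(k + 2)*(2*k**2 + 7*k + 2)*factorial(k)/((k + 3)*(k + 4))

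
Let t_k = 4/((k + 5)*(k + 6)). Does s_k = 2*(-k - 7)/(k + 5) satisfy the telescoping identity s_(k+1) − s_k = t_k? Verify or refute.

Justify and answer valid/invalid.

s_(k+1) = 2*(-k - 8)/(k + 6)
s_(k+1) − s_k = 4/(k**2 + 11*k + 30)
(s_(k+1) − s_k) − t_k = 0

valid (s_(k+1) − s_k reduces to t_k)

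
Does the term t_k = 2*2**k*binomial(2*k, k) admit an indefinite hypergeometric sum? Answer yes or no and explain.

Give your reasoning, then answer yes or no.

No — key equation has no polynomial f.

Step 1: r(k) = 4*(2*k + 1)/(k + 1).
Factor: A=8*k + 4; B=k + 1; C=1.
Set up (8*k + 4)·f(k+1) − (k)·f(k) − (1) = 0.
d = -1 from the (1,1,0) case.
Negative degree bound (-1): no f exists, t_k not Gosper-summable.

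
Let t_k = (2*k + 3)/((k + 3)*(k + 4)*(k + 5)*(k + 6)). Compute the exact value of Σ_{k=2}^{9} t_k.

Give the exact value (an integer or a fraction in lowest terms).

Σ = 4/273

Step 1: r(k) = (k + 3)*(2*k + 5)/((k + 7)*(2*k + 3)).
A = k + 3, B = k + 7, C = k + 3/2.
f must satisfy (k + 3)·f(k+1) − (k + 6)·f(k) = k + 3/2.
d = 3 from the (1,1,1) case.
Match coefficients ⇒ f(k) = k*(k**2 + 12*k + 17)/60.
R(k) = B(k−1)·f(k)/C(k) = k*(k + 6)*(k**2 + 12*k + 17)/(30*(2*k + 3)); s_k = R·t_k = k*(k**2 + 12*k + 17)/(30*(k + 3)*(k + 4)*(k + 5)).
Δs = (2*k + 3)/(k**4 + 18*k**3 + 119*k**2 + 342*k + 360), as required.
Evaluate s at k=10 and k=2: 79/2730 and 1/70; difference 4/273.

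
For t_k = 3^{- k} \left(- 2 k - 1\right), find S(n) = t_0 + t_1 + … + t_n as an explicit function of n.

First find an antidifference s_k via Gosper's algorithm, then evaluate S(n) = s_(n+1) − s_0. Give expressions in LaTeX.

The ratio is (2*k + 3)/(3*(2*k + 1)).
A = 1/3, B = 1, C = k + 1/2.
f must satisfy (1/3)·f(k+1) − (1)·f(k) = k + 1/2.
Bound: deg f ≤ 1.
Match coefficients ⇒ f(k) = -3*(k + 1)/2.
So s_k = (B(k−1)f/C)·t_k = (-3*(k + 1)/(2*k + 1))·t_k = 3**(1 - k)*(k + 1).
s_(k+1) − s_k = (-2*k - 1)/3**k = t_k.
s_(n+1) = (n + 2)/3**n and s_(0) = 3, so S(n) = (-3**(n + 1) + n + 2)/3**n.

S(n) = 3^{- n} \left(- 3^{n + 1} + n + 2\right)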